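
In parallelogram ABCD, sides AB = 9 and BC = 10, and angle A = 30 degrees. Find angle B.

Consecutive angles are supplementary: angle B = 180 - 30 = 150 degrees.

150 degrees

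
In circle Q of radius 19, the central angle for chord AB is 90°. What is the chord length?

Drop a perpendicular from the center to the chord, bisecting both the chord and the central angle.
Each half-chord = r sin(θ/2) = 19 sin(45°).
The full chord = 2 × 19 × sin(45°) = 19*sqrt(2).

19*sqrt(2)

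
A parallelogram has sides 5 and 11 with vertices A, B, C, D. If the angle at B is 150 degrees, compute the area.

Area = 5 * 11 * sin(150°) = 55 * 1/2 = 55/2

55/2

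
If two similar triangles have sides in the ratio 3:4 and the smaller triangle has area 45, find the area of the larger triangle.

For similar figures, the area ratio equals the square of the side ratio.
Side ratio (the smaller triangle to the larger triangle) = 3:4, so area ratio = 3^2:4^2 = 9:16.
If the area of the smaller triangle is 45, then the area of the larger triangle = 45 * (16/9) = 80.

80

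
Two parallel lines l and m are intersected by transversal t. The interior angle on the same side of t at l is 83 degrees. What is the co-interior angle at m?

Co-interior angles (same-side interior) formed by parallel lines and a transversal are supplementary (sum to 180 degrees).
The given angle is 83 degrees.
The co-interior angle = 180 - 83 = 97 degrees.

97 degrees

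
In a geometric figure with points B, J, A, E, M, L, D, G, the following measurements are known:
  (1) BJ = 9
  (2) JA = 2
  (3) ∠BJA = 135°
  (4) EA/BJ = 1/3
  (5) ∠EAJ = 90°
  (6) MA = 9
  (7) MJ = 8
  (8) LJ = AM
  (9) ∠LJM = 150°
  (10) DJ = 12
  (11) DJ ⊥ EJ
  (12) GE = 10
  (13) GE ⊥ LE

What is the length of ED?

From the given relations: EA = 1/3·BJ = 1/3·9 = 3.
Step 1: By the law of cosines on triangle EAJ: EJ² = 3² + 2² − 2·3·2·cos(90°) = 13, so EJ = √13.
Step 2: By the law of cosines on triangle EJD: ED² = √13² + 12² − 2·√13·12·cos(90°) = 157, so ED = √157.

Therefore, the length of ED = √157.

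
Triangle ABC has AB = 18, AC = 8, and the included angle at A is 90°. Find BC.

The included angle is 90°, so the triangle is right-angled at A. The opposite side BC is the hypotenuse.
By the Pythagorean theorem: BC = sqrt(18^2 + 8^2) = sqrt(388) = 2*sqrt(97).

2*sqrt(97)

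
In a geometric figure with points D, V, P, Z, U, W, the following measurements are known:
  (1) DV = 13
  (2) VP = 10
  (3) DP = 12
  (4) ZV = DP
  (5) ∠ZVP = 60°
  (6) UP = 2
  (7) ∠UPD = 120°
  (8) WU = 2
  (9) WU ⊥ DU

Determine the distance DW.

Step 1: By the law of cosines on triangle UPD: UD² = 2² + 12² − 2·2·12·cos(120°) = 172, so UD = 2·√43.
Step 2: By the law of cosines on triangle DUW: DW² = (2·√43)² + 2² − 2·2·√43·2·cos(90°) = 176, so DW = 4·√11.

Therefore, the length of DW = 4·√11.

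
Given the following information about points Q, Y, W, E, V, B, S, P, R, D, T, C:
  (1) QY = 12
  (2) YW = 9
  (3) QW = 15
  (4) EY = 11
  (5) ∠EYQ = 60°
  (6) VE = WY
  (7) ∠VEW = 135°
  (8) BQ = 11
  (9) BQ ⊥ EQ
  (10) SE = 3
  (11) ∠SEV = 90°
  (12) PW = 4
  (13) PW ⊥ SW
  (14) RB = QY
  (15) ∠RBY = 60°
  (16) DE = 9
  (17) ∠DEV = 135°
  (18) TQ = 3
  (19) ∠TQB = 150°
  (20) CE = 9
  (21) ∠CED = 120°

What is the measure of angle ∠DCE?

Step 1: By the law of cosines on triangle CED: CD² = 9² + 9² − 2·9·9·cos(120°) = 243, so CD = 9·√3.
Step 2: By the inverse law of cosines on triangle DCE: cos(∠DCE) = ((9·√3)² + 9² − 9²) / (2·9·√3·9) = 243/280.59 = 0.866, so ∠DCE = 30°.

Therefore, the measure of angle ∠DCE = 30°.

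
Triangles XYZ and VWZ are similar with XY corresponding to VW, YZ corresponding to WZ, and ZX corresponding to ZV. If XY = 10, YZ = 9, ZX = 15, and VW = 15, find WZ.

Similar triangles have proportional sides. Setting up the proportion:
VW / XY = WZ / YZ
15 / 10 = WZ / 9
WZ = 9 * 15 / 10 = 27/2.

27/2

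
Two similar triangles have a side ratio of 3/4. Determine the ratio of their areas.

Area scales with the square of linear dimensions. If every length is multiplied by 3/4, then the area is multiplied by (3/4)^2 = 9/16.
The area ratio is 9:16.

9:16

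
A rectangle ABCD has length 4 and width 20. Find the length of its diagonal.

d = sqrt(4^2 + 20^2) = sqrt(416) = 4*sqrt(26)

4*sqrt(26)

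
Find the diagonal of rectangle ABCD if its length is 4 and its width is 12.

A rectangle's diagonal splits it into two right triangles, with the diagonal as the hypotenuse.
By the Pythagorean theorem, d^2 = 4^2 + 12^2 = 160.
Therefore d = sqrt(160) = 4*sqrt(10).

4*sqrt(10)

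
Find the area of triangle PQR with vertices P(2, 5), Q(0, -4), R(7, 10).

The Shoelace formula computes the area from vertex coordinates by summing cross products.
For vertices (2,5), (0,-4), (7,10):
Signed sum = 2*-4 - 0*5 + 0*10 - 7*-4 + 7*5 - 2*10
= -8 + 28 + 15 = 35
Area = (1/2)|35| = 35/2.

35/2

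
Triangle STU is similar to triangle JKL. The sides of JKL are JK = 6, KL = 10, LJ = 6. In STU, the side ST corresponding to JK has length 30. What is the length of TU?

Since the triangles are similar, the ratio of corresponding sides is constant.
Scale factor k = ST / JK = 30 / 6 = 5
TU = k * KL = 5 * 10 = 50

50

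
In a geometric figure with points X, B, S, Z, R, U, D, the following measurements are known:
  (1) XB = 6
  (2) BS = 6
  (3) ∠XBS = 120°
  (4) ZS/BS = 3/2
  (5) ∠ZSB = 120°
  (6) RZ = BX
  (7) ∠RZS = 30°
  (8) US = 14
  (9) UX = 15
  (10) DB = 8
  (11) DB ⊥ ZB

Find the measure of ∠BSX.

Step 1: By the law of cosines on triangle SBX: SX² = 6² + 6² − 2·6·6·cos(120°) = 108, so SX = 6·√3.
Step 2: By the inverse law of cosines on triangle BSX: cos(∠BSX) = (6² + (6·√3)² − 6²) / (2·6·6·√3) = 108/124.71 = 0.866, so ∠BSX = 30°.

Therefore, the measure of angle ∠BSX = 30°.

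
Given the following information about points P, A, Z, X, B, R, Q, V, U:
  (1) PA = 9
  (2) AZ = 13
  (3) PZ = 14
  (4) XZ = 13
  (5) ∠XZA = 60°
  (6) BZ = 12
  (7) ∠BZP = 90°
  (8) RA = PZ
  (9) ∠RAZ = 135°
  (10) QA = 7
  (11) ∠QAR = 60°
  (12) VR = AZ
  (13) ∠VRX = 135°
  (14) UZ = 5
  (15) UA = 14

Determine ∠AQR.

From the given relations: RA = PZ = 14.
Step 1: By the law of cosines on triangle QAR: QR² = 7² + 14² − 2·7·14·cos(60°) = 147, so QR = 7·√3.
Step 2: By the inverse law of cosines on triangle AQR: cos(∠AQR) = (7² + (7·√3)² − 14²) / (2·7·7·√3) = 0/169.74 = 0, so ∠AQR = 90°.

Therefore, the measure of angle ∠AQR = 90°.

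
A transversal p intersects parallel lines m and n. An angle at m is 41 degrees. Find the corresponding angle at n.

Corresponding angles formed by parallel lines and a transversal are equal.
The given angle is 41 degrees.
The corresponding angle = 41 degrees.

41 degrees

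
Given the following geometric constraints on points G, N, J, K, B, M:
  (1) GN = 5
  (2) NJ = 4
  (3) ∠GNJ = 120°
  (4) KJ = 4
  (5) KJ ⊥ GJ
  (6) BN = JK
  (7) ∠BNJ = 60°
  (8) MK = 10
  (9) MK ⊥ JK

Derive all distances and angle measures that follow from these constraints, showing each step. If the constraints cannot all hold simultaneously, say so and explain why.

The constraints are consistent.

From the given relations:
  BN = JK = 4

Step 1: From GN = 5, NJ = 4, and ∠GNJ = 120°, by the law of cosines:
  GJ² = GN² + NJ² - 2·GN·NJ·cos(120°) = 25 + 16 + 20 = 61
  GJ = √61

Step 2: From JN = 4, NB = 4, and ∠JNB = 60°, by the law of cosines:
  JB² = JN² + NB² - 2·JN·NB·cos(60°) = 16 + 16 - 16 = 16
  JB = 4

Step 3: From JK = 4, KM = 10, and ∠JKM = 90°, by the law of cosines:
  JM² = JK² + KM² - 2·JK·KM·cos(90°) = 16 + 100 - 0 = 116
  JM = 2·√29

Step 4: From GJ = √61, JK = 4, and ∠GJK = 90°, by the law of cosines:
  GK² = GJ² + JK² - 2·GJ·JK·cos(90°) = 61 + 16 - 0 = 77
  GK = √77

Step 5: From GJ = √61, GN = 5, JN = 4, by the inverse law of cosines:
  cos(∠JGN) = (GJ² + GN² - JN²) / (2·GJ·GN)
  ∠JGN = 26.33°

Step 6: From JB = 4, JN = 4, BN = 4, by the inverse law of cosines:
  cos(∠BJN) = (JB² + JN² - BN²) / (2·JB·JN)
  ∠BJN = 60°

Step 7: From JG = √61, JN = 4, GN = 5, by the inverse law of cosines:
  cos(∠GJN) = (JG² + JN² - GN²) / (2·JG·JN)
  ∠GJN = 33.67°

Step 8: From JK = 4, JM = 2·√29, KM = 10, by the inverse law of cosines:
  cos(∠KJM) = (JK² + JM² - KM²) / (2·JK·JM)
  ∠KJM = 68.2°

Step 9: From BJ = 4, BN = 4, JN = 4, by the inverse law of cosines:
  cos(∠JBN) = (BJ² + BN² - JN²) / (2·BJ·BN)
  ∠JBN = 60°

Step 10: From MJ = 2·√29, MK = 10, JK = 4, by the inverse law of cosines:
  cos(∠JMK) = (MJ² + MK² - JK²) / (2·MJ·MK)
  ∠JMK = 21.8°

Step 11: From GJ = √61, GK = √77, JK = 4, by the inverse law of cosines:
  cos(∠JGK) = (GJ² + GK² - JK²) / (2·GJ·GK)
  ∠JGK = 27.12°

Step 12: From KG = √77, KJ = 4, GJ = √61, by the inverse law of cosines:
  cos(∠GKJ) = (KG² + KJ² - GJ²) / (2·KG·KJ)
  ∠GKJ = 62.88°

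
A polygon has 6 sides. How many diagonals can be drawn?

Total line segments between 6 vertices = C(6,2) = 15.
Subtract the 6 sides: 15 - 6 = 9 diagonals.

9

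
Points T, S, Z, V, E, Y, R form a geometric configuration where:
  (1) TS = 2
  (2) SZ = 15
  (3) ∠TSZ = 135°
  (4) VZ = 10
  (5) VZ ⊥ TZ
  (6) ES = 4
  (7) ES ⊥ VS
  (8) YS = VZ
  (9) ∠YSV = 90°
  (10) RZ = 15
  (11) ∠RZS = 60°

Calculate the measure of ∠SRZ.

Step 1: By the law of cosines on triangle RZS: RS² = 15² + 15² − 2·15·15·cos(60°) = 225, so RS = 15.
Step 2: By the inverse law of cosines on triangle SRZ: cos(∠SRZ) = (15² + 15² − 15²) / (2·15·15) = 225/450 = 0.5, so ∠SRZ = 60°.

Therefore, the measure of angle ∠SRZ = 60°.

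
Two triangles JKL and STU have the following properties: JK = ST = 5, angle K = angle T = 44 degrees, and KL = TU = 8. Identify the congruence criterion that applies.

Consider the given information: JK = ST = 5, angle K = angle T = 44 degrees, and KL = TU = 8
This is not ASA or AAS: ASA requires two angles and the side between them. AAS requires two angles and a non-included side.
The correct criterion is SAS. Two pairs of corresponding sides and the included angle are equal (Side-Angle-Side).

SAS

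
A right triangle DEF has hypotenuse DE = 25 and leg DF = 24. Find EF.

EF = sqrt(25^2 - 24^2) = sqrt(49) = 7

7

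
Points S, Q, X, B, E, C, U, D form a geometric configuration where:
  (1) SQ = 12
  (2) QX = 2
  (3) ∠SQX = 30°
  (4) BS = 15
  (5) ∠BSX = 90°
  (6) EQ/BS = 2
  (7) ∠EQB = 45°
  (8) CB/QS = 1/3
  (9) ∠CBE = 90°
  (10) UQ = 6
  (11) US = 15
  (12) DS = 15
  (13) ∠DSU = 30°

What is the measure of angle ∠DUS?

Step 1: By the law of cosines on triangle USD: UD² = 15² + 15² − 2·15·15·cos(30°) = 60.29, so UD ≈ 7.76.
Step 2: By the inverse law of cosines on triangle DUS: cos(∠DUS) = (7.76² + 15² − 15²) / (2·7.76·15) = 60.29/232.94 = 0.2588, so ∠DUS = 75°.

Therefore, the measure of angle ∠DUS = 75°.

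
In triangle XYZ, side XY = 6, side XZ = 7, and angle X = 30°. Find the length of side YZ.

By the law of cosines: YZ^2 = XY^2 + XZ^2 - 2*XY*XZ*cos(X)
YZ^2 = 6^2 + 7^2 - 2*6*7*cos(30°)
YZ^2 = 36 + 49 - 84*(sqrt(3)/2)
YZ^2 = 85 - 42*sqrt(3)
YZ = sqrt(85 - 42*sqrt(3))

sqrt(85 - 42*sqrt(3))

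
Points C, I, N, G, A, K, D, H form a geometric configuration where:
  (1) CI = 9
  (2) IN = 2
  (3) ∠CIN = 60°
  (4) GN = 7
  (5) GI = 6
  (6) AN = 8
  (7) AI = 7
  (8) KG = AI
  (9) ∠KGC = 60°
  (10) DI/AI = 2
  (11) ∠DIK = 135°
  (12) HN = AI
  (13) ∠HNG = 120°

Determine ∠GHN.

From the given relations: HN = AI = 7.
Step 1: By the law of cosines on triangle HNG: HG² = 7² + 7² − 2·7·7·cos(120°) = 147, so HG = 7·√3.
Step 2: By the inverse law of cosines on triangle GHN: cos(∠GHN) = ((7·√3)² + 7² − 7²) / (2·7·√3·7) = 147/169.74 = 0.866, so ∠GHN = 30°.

Therefore, the measure of angle ∠GHN = 30°.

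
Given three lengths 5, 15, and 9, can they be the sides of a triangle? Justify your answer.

The longest side is 15. The other two sides sum to 5 + 9 = 14.
Since 14 ≤ 15, the two shorter sides cannot reach around to close the triangle.

No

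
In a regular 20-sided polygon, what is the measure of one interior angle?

Each interior angle of a regular n-gon is (n - 2) * 180 / n.
For n = 20: (20 - 2) * 180 / 20 = 3240/20 = 162 degrees.

162 degrees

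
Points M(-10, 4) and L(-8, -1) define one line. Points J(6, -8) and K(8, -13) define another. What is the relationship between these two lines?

Slope of line 1: m1 = (-1 - 4)/(-8 - -10) = -5/2 = -5/2
Slope of line 2: m2 = (-13 - -8)/(8 - 6) = -5/2 = -5/2
Two lines are parallel if and only if they have equal slopes (or both are vertical).
Here m1 = m2 = -5/2, confirming the lines are parallel.

Parallel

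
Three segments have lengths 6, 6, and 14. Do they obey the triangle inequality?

The longest side is 14. The other two sides sum to 6 + 6 = 12.
Since 12 ≤ 14, the two shorter sides cannot reach around to close the triangle.

No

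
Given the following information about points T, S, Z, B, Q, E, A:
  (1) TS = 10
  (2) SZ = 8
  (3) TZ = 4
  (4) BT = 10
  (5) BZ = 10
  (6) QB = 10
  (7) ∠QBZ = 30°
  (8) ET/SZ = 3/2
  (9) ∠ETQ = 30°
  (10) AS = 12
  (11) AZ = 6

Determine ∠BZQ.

Step 1: By the law of cosines on triangle ZBQ: ZQ² = 10² + 10² − 2·10·10·cos(30°) = 26.79, so ZQ ≈ 5.18.
Step 2: By the inverse law of cosines on triangle BZQ: cos(∠BZQ) = (10² + 5.18² − 10²) / (2·10·5.18) = 26.79/103.53 = 0.2588, so ∠BZQ = 75°.

Therefore, the measure of angle ∠BZQ = 75°.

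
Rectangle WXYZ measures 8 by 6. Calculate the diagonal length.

d = sqrt(8^2 + 6^2) = sqrt(100) = 10

10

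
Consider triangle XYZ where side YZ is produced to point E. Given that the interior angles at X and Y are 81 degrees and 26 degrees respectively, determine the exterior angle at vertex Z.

The interior angle at Z is 180 - 81 - 26 = 73 degrees.
The exterior angle and interior angle at Z are supplementary:
Exterior angle = 180 - 73 = 107 degrees.

107 degrees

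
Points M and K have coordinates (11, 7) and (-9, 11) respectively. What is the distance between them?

d = sqrt((-9 - 11)^2 + (11 - 7)^2)
d = sqrt(-20^2 + 4^2)
d = sqrt(400 + 16)
d = sqrt(416) = 4*sqrt(26)

4*sqrt(26)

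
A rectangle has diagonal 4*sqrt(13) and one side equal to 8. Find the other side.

The diagonal of a rectangle forms a right triangle with the two sides.
Rearranging the Pythagorean theorem: missing side = sqrt(d^2 - known^2).
= sqrt(208 - 64) = sqrt(144) = 12.

12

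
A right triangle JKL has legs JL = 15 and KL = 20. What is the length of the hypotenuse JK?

In a right triangle, the square of the hypotenuse equals the sum of the squares of the two legs.
The legs are 15 and 20, so the hypotenuse = sqrt(225 + 400) = sqrt(625) = 25.

25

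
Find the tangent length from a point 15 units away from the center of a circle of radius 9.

The tangent, radius, and line from the external point to the center form a right triangle.
The right angle is where the tangent meets the radius.
By the Pythagorean theorem: tangent² + 9² = 15²
tangent² = 225 - 81 = 144
tangent = 12

12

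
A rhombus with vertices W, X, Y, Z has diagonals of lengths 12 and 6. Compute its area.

Area = (12 * 6) / 2 = 72 / 2 = 36

36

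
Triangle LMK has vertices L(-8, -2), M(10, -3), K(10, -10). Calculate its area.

The Shoelace formula computes the area from vertex coordinates by summing cross products.
For vertices (-8,-2), (10,-3), (10,-10):
Signed sum = -8*-3 - 10*-2 + 10*-10 - 10*-3 + 10*-2 - -8*-10
= 44 + -70 + -100 = -126
Area = (1/2)|-126| = 63.

63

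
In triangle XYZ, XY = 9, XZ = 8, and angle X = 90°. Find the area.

Area = (1/2)(9)(8) sin(90°) = (1/2)(9)(8)(1) = 36

36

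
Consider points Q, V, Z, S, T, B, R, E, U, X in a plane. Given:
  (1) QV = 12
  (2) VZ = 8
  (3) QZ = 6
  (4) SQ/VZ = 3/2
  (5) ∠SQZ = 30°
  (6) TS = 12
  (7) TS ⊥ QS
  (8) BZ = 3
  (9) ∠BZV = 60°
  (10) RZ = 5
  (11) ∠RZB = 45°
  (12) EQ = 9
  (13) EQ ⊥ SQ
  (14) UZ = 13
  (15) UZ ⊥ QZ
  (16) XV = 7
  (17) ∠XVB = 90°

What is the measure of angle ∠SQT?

From the given relations: SQ = 3/2·VZ = 3/2·8 = 12.
Step 1: By the law of cosines on triangle QST: QT² = 12² + 12² − 2·12·12·cos(90°) = 288, so QT = 12·√2.
Step 2: By the inverse law of cosines on triangle SQT: cos(∠SQT) = (12² + (12·√2)² − 12²) / (2·12·12·√2) = 288/407.29 = 0.7071, so ∠SQT = 45°.

Therefore, the measure of angle ∠SQT = 45°.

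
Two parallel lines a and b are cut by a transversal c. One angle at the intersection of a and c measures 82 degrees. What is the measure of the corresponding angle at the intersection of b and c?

When a transversal crosses parallel lines, angles in the same position at each intersection are called corresponding angles.
These are always equal, so the answer is 82 degrees.

82 degrees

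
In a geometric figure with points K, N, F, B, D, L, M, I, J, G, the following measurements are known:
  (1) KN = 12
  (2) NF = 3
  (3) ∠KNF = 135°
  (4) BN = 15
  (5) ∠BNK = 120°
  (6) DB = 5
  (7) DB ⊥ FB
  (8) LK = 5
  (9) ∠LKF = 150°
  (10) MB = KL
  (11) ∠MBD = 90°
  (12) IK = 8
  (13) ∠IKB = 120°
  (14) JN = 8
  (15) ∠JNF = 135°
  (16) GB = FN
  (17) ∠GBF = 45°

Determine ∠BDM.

From the given relations: MB = KL = 5.
Step 1: By the law of cosines on triangle DBM: DM² = 5² + 5² − 2·5·5·cos(90°) = 50, so DM = 5·√2.
Step 2: By the inverse law of cosines on triangle BDM: cos(∠BDM) = (5² + (5·√2)² − 5²) / (2·5·5·√2) = 50/70.71 = 0.7071, so ∠BDM = 45°.

Therefore, the measure of angle ∠BDM = 45°.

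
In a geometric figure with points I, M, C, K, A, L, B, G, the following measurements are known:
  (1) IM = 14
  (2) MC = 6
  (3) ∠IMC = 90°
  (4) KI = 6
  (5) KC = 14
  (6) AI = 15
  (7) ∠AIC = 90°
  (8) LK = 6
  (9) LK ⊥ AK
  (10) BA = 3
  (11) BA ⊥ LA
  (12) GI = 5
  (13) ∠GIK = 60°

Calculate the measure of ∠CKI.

Step 1: By the law of cosines on triangle CMI: CI² = 6² + 14² − 2·6·14·cos(90°) = 232, so CI = 2·√58.
Step 2: By the inverse law of cosines on triangle CKI: cos(∠CKI) = (14² + 6² − (2·√58)²) / (2·14·6) = 0/168 = 0, so ∠CKI = 90°.

Therefore, the measure of angle ∠CKI = 90°.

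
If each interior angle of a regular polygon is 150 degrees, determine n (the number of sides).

Each interior angle of a regular n-gon is (n - 2) * 180 / n.
Setting this equal to 150:
(n - 2) * 180 / n = 150
Each exterior angle = 180 - 150 = 30 degrees.
Since exterior angles sum to 360: n = 360 / 30 = 12.

12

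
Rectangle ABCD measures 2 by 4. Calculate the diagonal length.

Using the Pythagorean theorem:
d² = 2² + 4² = 4 + 16 = 20
d = sqrt(20) = 2*sqrt(5)

2*sqrt(5)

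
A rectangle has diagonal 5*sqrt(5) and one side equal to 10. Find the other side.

Using the Pythagorean theorem: d^2 = a^2 + b^2
b^2 = d^2 - a^2
b^2 = 125 - 100
b^2 = 25
b = sqrt(25) = 5

5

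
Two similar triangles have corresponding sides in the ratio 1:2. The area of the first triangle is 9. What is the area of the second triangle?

The ratio of areas of similar triangles = (side ratio)^2.
Side ratio = 1:2, so area ratio = 1:4.
Area of the second triangle / Area of the first triangle = 4/1
Area of the second triangle = 9 * 4/1 = 36

36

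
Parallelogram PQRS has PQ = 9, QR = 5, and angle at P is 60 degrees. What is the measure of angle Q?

In a parallelogram, consecutive angles are supplementary (sum to 180°).
angle Q = 180 - angle P
angle Q = 180 - 60
angle Q = 120 degrees

120 degrees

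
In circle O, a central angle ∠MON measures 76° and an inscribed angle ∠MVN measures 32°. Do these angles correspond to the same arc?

By the inscribed angle theorem, the inscribed angle for a central angle of 76° should be 76° / 2 = 38°.
The given inscribed angle is 32°, which does not equal 38°.
Therefore, no, they do not correspond to the same arc.

No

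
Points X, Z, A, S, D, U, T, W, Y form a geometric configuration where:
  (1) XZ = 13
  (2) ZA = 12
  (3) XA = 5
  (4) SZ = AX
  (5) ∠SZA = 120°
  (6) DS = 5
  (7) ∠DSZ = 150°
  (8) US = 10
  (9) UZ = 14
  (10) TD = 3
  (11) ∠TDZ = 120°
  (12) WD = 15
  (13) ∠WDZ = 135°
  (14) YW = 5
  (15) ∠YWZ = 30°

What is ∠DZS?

From the given relations: SZ = AX = 5.
Step 1: By the law of cosines on triangle ZSD: ZD² = 5² + 5² − 2·5·5·cos(150°) = 93.3, so ZD ≈ 9.66.
Step 2: By the inverse law of cosines on triangle DZS: cos(∠DZS) = (9.66² + 5² − 5²) / (2·9.66·5) = 93.3/96.59 = 0.9659, so ∠DZS = 15°.

Therefore, the measure of angle ∠DZS = 15°.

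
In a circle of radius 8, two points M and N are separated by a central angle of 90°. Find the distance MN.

Drop a perpendicular from the center to the chord, bisecting both the chord and the central angle.
Each half-chord = r sin(θ/2) = 8 sin(45°).
The full chord = 2 × 8 × sin(45°) = 8*sqrt(2).

8*sqrt(2)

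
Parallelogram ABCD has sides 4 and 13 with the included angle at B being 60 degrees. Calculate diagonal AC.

The diagonal of a parallelogram can be found by treating two adjacent sides and the diagonal as a triangle.
Applying the law of cosines with sides 4, 13 and included angle 60°:
d^2 = 16 + 169 - 104*cos(60°) = 133
d = sqrt(133)

sqrt(133)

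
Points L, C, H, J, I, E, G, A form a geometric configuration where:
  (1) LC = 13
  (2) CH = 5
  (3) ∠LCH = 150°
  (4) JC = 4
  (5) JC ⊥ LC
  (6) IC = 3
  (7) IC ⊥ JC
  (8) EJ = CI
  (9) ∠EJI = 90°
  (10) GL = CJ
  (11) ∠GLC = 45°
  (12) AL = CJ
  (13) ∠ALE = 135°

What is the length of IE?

From the given relations: EJ = CI = 3.
Step 1: By the law of cosines on triangle JCI: JI² = 4² + 3² − 2·4·3·cos(90°) = 25, so JI = 5.
Step 2: By the law of cosines on triangle IJE: IE² = 5² + 3² − 2·5·3·cos(90°) = 34, so IE = √34.

Therefore, the length of IE = √34.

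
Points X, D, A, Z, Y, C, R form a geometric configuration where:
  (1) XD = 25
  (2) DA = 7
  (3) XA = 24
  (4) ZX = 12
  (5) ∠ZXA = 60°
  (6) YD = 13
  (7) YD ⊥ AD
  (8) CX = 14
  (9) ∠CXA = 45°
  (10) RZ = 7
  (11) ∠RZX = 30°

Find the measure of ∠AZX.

Step 1: By the law of cosines on triangle ZXA: ZA² = 12² + 24² − 2·12·24·cos(60°) = 432, so ZA = 12·√3.
Step 2: By the inverse law of cosines on triangle AZX: cos(∠AZX) = ((12·√3)² + 12² − 24²) / (2·12·√3·12) = 0/498.83 = 0, so ∠AZX = 90°.

Therefore, the measure of angle ∠AZX = 90°.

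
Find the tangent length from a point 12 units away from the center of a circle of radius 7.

tangent = √(d² - r²) = √(12² - 7²) = √(144 - 49) = √95 = sqrt(95)

sqrt(95)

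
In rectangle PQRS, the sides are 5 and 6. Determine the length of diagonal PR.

A rectangle's diagonal splits it into two right triangles, with the diagonal as the hypotenuse.
By the Pythagorean theorem, d^2 = 5^2 + 6^2 = 61.
Therefore d = sqrt(61).

sqrt(61)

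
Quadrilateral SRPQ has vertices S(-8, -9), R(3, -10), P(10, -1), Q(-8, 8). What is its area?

Using the Shoelace formula for a quadrilateral (vertices in order):
Area = (1/2)|sum of (x_i * y_(i+1) - x_(i+1) * y_i)|
Terms: (-8*-10 - 3*-9) = 107, (3*-1 - 10*-10) = 97, (10*8 - -8*-1) = 72, (-8*-9 - -8*8) = 136
Sum = 412
Area = (1/2)(412) = 206

206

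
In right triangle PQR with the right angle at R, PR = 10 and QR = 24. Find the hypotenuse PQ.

By the Pythagorean theorem: PQ^2 = PR^2 + QR^2
PQ^2 = 10^2 + 24^2 = 100 + 576 = 676
PQ = sqrt(676) = 26

26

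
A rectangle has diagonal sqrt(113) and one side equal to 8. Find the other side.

b = sqrt(d^2 - a^2) = sqrt(113 - 64) = sqrt(49) = 7

7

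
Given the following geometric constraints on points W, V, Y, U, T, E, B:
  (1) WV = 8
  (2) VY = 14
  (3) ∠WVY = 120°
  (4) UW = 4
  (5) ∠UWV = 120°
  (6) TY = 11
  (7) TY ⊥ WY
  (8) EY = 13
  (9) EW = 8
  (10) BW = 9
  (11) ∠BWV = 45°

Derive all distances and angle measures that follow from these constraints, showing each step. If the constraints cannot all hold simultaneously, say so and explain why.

The constraints are consistent.

Step 1: From WV = 8, VY = 14, and ∠WVY = 120°, by the law of cosines:
  WY² = WV² + VY² - 2·WV·VY·cos(120°) = 64 + 196 + 112 = 372
  WY = 2·√93

Step 2: From VW = 8, WU = 4, and ∠VWU = 120°, by the law of cosines:
  VU² = VW² + WU² - 2·VW·WU·cos(120°) = 64 + 16 + 32 = 112
  VU = 4·√7

Step 3: From VW = 8, WB = 9, and ∠VWB = 45°, by the law of cosines:
  VB² = VW² + WB² - 2·VW·WB·cos(45°) = 64 + 81 - 101.8 = 43.18
  VB ≈ 6.57

Step 4: From WY = 2·√93, YT = 11, and ∠WYT = 90°, by the law of cosines:
  WT² = WY² + YT² - 2·WY·YT·cos(90°) = 372 + 121 - 0 = 493
  WT ≈ 22.2

Step 5: From WE = 8, WY = 2·√93, EY = 13, by the inverse law of cosines:
  cos(∠EWY) = (WE² + WY² - EY²) / (2·WE·WY)
  ∠EWY = 30.09°

Step 6: From WV = 8, WY = 2·√93, VY = 14, by the inverse law of cosines:
  cos(∠VWY) = (WV² + WY² - VY²) / (2·WV·WY)
  ∠VWY = 38.95°

Step 7: From VB = 6.57, VW = 8, BW = 9, by the inverse law of cosines:
  cos(∠BVW) = (VB² + VW² - BW²) / (2·VB·VW)
  ∠BVW = 75.58°

Step 8: From VU = 4·√7, VW = 8, UW = 4, by the inverse law of cosines:
  cos(∠UVW) = (VU² + VW² - UW²) / (2·VU·VW)
  ∠UVW = 19.11°

Step 9: From YE = 13, YW = 2·√93, EW = 8, by the inverse law of cosines:
  cos(∠EYW) = (YE² + YW² - EW²) / (2·YE·YW)
  ∠EYW = 17.97°

Step 10: From YV = 14, YW = 2·√93, VW = 8, by the inverse law of cosines:
  cos(∠VYW) = (YV² + YW² - VW²) / (2·YV·YW)
  ∠VYW = 21.05°

Step 11: From UV = 4·√7, UW = 4, VW = 8, by the inverse law of cosines:
  cos(∠VUW) = (UV² + UW² - VW²) / (2·UV·UW)
  ∠VUW = 40.89°

Step 12: From EW = 8, EY = 13, WY = 2·√93, by the inverse law of cosines:
  cos(∠WEY) = (EW² + EY² - WY²) / (2·EW·EY)
  ∠WEY = 131.93°

Step 13: From BV = 6.57, BW = 9, VW = 8, by the inverse law of cosines:
  cos(∠VBW) = (BV² + BW² - VW²) / (2·BV·BW)
  ∠VBW = 59.42°

Step 14: From WT = 22.2, WY = 2·√93, TY = 11, by the inverse law of cosines:
  cos(∠TWY) = (WT² + WY² - TY²) / (2·WT·WY)
  ∠TWY = 29.7°

Step 15: From TW = 22.2, TY = 11, WY = 2·√93, by the inverse law of cosines:
  cos(∠WTY) = (TW² + TY² - WY²) / (2·TW·TY)
  ∠WTY = 60.3°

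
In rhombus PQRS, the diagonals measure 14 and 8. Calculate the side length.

The diagonals of a rhombus bisect each other at right angles.
Half-diagonals: 14/2 = 7 and 8/2 = 4
side = sqrt(7^2 + 4^2)
side = sqrt(49 + 16)
side = sqrt(65)

sqrt(65)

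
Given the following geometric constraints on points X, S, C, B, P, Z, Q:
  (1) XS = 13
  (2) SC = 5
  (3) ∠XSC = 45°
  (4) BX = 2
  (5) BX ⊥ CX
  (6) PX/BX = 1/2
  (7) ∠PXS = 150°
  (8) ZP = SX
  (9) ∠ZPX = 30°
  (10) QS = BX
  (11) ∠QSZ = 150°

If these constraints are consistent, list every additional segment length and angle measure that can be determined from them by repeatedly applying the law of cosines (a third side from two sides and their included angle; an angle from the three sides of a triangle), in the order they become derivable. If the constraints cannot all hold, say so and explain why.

The constraints are consistent. Derivable facts, in order:
After 1 step:
- SP ≈ 13.88
- XC ≈ 10.1
- XZ ≈ 12.14
After 2 steps:
- CB ≈ 10.3
- ∠CXS = 20.48°
- ∠PSX = 2.07°
- ∠PXZ = 147.64°
- ∠PZX = 2.36°
- ∠SCX = 114.52°
- ∠SPX = 27.93°
After 3 steps:
- ∠BCX = 11.2°
- ∠CBX = 78.8°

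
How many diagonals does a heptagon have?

Each of the 7 vertices connects to 4 non-adjacent vertices via diagonals.
Total connections = 7 × 4 = 28, but each diagonal is counted twice.
Number of diagonals = 28 / 2 = 14.

14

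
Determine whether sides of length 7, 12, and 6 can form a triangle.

Check all three triangle inequalities:
7 + 12 = 19 > 6 ✓
7 + 6 = 13 > 12 ✓
12 + 6 = 18 > 7 ✓
All conditions hold, so these sides form a valid triangle.

Yes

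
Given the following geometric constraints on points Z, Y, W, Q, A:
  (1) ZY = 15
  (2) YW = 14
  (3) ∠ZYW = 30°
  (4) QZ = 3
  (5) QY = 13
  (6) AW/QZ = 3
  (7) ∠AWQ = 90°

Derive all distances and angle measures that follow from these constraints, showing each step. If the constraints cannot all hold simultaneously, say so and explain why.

The constraints are consistent.

From the given relations:
  AW = 3·QZ = 3·3 = 9

Step 1: From ZY = 15, YW = 14, and ∠ZYW = 30°, by the law of cosines:
  ZW² = ZY² + YW² - 2·ZY·YW·cos(30°) = 225 + 196 - 363.7 = 57.27
  ZW ≈ 7.57

Step 2: From ZQ = 3, ZY = 15, QY = 13, by the inverse law of cosines:
  cos(∠QZY) = (ZQ² + ZY² - QY²) / (2·ZQ·ZY)
  ∠QZY = 43.76°

Step 3: From YQ = 13, YZ = 15, QZ = 3, by the inverse law of cosines:
  cos(∠QYZ) = (YQ² + YZ² - QZ²) / (2·YQ·YZ)
  ∠QYZ = 9.18°

Step 4: From QY = 13, QZ = 3, YZ = 15, by the inverse law of cosines:
  cos(∠YQZ) = (QY² + QZ² - YZ²) / (2·QY·QZ)
  ∠YQZ = 127.05°

Step 5: From ZW = 7.57, ZY = 15, WY = 14, by the inverse law of cosines:
  cos(∠WZY) = (ZW² + ZY² - WY²) / (2·ZW·ZY)
  ∠WZY = 67.67°

Step 6: From WY = 14, WZ = 7.57, YZ = 15, by the inverse law of cosines:
  cos(∠YWZ) = (WY² + WZ² - YZ²) / (2·WY·WZ)
  ∠YWZ = 82.33°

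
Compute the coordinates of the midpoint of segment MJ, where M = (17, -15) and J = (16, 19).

The midpoint is the point halfway along the segment.
Move half the horizontal distance: 17 + (16 - 17)/2 = 17 + -1/2 = 33/2
Move half the vertical distance: -15 + (19 - -15)/2 = -15 + 34/2 = 2
Midpoint = (33/2, 2)

(33/2, 2)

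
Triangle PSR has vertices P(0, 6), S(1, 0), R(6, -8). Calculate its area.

Shoelace: Area = (1/2)|0(0--8) + 1(-8-6) + 6(6-0)| = (1/2)(22) = 11

11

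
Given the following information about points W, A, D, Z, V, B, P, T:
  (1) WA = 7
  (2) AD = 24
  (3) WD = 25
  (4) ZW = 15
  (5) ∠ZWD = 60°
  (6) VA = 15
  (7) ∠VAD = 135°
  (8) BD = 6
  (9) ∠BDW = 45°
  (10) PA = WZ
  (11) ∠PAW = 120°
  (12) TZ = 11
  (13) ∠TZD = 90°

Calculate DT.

Step 1: By the law of cosines on triangle ZWD: ZD² = 15² + 25² − 2·15·25·cos(60°) = 475, so ZD = 5·√19.
Step 2: By the law of cosines on triangle DZT: DT² = (5·√19)² + 11² − 2·5·√19·11·cos(90°) = 596, so DT = 2·√149.

Therefore, the length of DT = 2·√149.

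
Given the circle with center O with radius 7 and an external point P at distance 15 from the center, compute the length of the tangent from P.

tangent = √(d² - r²) = √(15² - 7²) = √(225 - 49) = √176 = 4*sqrt(11)

4*sqrt(11)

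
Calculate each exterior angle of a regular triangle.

Each exterior angle of a regular n-gon is 360 / n.
For n = 3: 360 / 3 = 120 degrees.

120 degrees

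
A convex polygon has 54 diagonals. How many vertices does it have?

Using d = n(n - 3)/2, we solve 54 = n(n - 3)/2.
So n(n - 3) = 108.
Testing n = 12: 12 * 9 = 108 = 108. Correct.
The polygon has 12 sides.

12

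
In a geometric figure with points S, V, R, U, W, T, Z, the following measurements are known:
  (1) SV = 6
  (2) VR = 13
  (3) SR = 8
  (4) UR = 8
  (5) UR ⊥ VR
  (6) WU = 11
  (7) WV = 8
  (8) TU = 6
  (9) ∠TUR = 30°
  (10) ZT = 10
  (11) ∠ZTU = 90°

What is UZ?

Step 1: By the law of cosines on triangle UTZ: UZ² = 6² + 10² − 2·6·10·cos(90°) = 136, so UZ = 2·√34.

Therefore, the length of UZ = 2·√34.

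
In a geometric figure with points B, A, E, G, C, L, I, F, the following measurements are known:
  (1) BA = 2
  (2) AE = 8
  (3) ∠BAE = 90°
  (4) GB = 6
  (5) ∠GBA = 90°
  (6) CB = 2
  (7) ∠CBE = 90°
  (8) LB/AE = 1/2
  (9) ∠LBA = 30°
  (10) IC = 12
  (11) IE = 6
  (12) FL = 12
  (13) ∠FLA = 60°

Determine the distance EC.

Step 1: By the law of cosines on triangle BAE: BE² = 2² + 8² − 2·2·8·cos(90°) = 68, so BE = 2·√17.
Step 2: By the law of cosines on triangle EBC: EC² = (2·√17)² + 2² − 2·2·√17·2·cos(90°) = 72, so EC = 6·√2.

Therefore, the length of EC = 6·√2.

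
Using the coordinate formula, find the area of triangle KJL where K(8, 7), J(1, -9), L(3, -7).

Shoelace: Area = (1/2)|8(-9--7) + 1(-7-7) + 3(7--9)| = (1/2)(18) = 9

9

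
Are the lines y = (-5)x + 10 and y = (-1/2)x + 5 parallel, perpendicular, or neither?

Slope of line 1: m1 = -5
Slope of line 2: m2 = -1/2
m1 != m2 (-5 != -1/2), so not parallel.
m1 * m2 = (-5) * (-1/2) = 5/2 != -1, so not perpendicular.
The lines are neither parallel nor perpendicular.

Neither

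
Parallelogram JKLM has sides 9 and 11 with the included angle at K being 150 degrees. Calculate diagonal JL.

The diagonal of a parallelogram can be found by treating two adjacent sides and the diagonal as a triangle.
Applying the law of cosines with sides 9, 11 and included angle 150°:
d^2 = 81 + 121 - 198*cos(150°) = 99*sqrt(3) + 202
d = sqrt(99*sqrt(3) + 202)

sqrt(99*sqrt(3) + 202)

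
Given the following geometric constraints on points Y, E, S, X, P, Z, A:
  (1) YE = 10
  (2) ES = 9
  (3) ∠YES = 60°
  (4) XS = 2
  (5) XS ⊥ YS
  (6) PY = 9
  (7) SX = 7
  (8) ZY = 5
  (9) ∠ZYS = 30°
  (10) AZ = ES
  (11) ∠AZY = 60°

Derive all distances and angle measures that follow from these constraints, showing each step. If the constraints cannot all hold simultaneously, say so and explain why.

These constraints are not satisfiable: (4) XS = 2 and (7) SX = 7 assign two different lengths to the same segment. No planar figure meets all of them, so nothing further can be derived.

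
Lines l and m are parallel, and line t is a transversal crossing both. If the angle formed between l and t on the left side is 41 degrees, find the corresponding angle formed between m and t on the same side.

Corresponding angles are equal: 41 degrees.

41 degrees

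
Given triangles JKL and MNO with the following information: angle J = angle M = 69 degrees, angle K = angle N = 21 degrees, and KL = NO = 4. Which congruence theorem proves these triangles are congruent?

Consider the given information: angle J = angle M = 69 degrees, angle K = angle N = 21 degrees, and KL = NO = 4
This is not SSS or ASA: SSS requires all three pairs of sides, but we don't have that. ASA requires two angles and the side between them.
The correct criterion is AAS. Two pairs of corresponding angles and a non-included side are equal (Angle-Angle-Side).

AAS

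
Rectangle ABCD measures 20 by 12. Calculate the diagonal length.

Using the Pythagorean theorem:
d² = 20² + 12² = 400 + 144 = 544
d = sqrt(544) = 4*sqrt(34)

4*sqrt(34)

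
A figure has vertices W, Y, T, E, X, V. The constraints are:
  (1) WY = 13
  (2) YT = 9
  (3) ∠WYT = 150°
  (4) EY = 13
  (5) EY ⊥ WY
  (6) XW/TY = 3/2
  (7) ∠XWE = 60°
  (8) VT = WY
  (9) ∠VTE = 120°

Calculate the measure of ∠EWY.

Step 1: By the law of cosines on triangle WYE: WE² = 13² + 13² − 2·13·13·cos(90°) = 338, so WE = 13·√2.
Step 2: By the inverse law of cosines on triangle EWY: cos(∠EWY) = ((13·√2)² + 13² − 13²) / (2·13·√2·13) = 338/478 = 0.7071, so ∠EWY = 45°.

Therefore, the measure of angle ∠EWY = 45°.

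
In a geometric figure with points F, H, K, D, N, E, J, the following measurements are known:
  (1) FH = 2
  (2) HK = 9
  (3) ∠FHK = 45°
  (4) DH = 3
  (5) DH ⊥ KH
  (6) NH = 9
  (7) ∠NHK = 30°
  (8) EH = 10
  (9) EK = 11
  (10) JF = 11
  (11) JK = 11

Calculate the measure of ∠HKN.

Step 1: By the law of cosines on triangle KHN: KN² = 9² + 9² − 2·9·9·cos(30°) = 21.7, so KN ≈ 4.66.
Step 2: By the inverse law of cosines on triangle HKN: cos(∠HKN) = (9² + 4.66² − 9²) / (2·9·4.66) = 21.7/83.86 = 0.2588, so ∠HKN = 75°.

Therefore, the measure of angle ∠HKN = 75°.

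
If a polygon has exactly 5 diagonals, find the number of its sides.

Using d = n(n - 3)/2, we solve 5 = n(n - 3)/2.
So n(n - 3) = 10.
Testing n = 5: 5 * 2 = 10 = 10. Correct.
The polygon has 5 sides.

5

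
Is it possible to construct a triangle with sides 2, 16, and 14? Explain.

Check the triangle inequality: 2 + 14 = 16 ≤ 16.
Since the sum of two sides does not exceed the third, no triangle can be formed.

No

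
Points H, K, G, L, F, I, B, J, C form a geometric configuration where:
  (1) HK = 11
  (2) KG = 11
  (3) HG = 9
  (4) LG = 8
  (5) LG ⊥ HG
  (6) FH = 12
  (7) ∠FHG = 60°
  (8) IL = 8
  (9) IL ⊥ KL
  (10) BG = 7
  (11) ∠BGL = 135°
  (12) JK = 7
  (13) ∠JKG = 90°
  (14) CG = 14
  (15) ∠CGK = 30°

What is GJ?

Step 1: By the law of cosines on triangle GKJ: GJ² = 11² + 7² − 2·11·7·cos(90°) = 170, so GJ = √170.

Therefore, the length of GJ = √170.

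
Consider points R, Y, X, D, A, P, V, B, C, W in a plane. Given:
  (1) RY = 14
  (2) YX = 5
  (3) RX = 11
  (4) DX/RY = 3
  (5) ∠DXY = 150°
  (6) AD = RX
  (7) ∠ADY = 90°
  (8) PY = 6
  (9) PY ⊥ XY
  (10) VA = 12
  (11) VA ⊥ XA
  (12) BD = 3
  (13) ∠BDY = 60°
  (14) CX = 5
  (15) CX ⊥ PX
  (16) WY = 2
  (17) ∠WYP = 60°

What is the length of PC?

Step 1: By the law of cosines on triangle XYP: XP² = 5² + 6² − 2·5·6·cos(90°) = 61, so XP = √61.
Step 2: By the law of cosines on triangle PXC: PC² = √61² + 5² − 2·√61·5·cos(90°) = 86, so PC = √86.

Therefore, the length of PC = √86.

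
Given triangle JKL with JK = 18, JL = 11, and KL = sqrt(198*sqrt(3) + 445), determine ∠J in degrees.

cos(J) = (18² + 11² - (sqrt(198*sqrt(3) + 445))²) / (2 × 18 × 11) = -sqrt(3)/2, so J = arccos(-sqrt(3)/2) = 150°.

150°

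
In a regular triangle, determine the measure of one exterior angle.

Each exterior angle of a regular n-gon is 360 / n.
For n = 3: 360 / 3 = 120 degrees.

120 degrees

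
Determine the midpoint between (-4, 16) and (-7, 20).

The midpoint is the average of the coordinates:
x: (-4 + -7)/2 = -11/2
y: (16 + 20)/2 = 18
Midpoint = (-11/2, 18)

(-11/2, 18)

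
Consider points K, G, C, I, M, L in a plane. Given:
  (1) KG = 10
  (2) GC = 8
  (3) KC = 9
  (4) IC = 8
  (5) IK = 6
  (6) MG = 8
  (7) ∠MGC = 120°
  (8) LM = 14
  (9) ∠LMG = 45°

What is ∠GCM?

Step 1: By the law of cosines on triangle CGM: CM² = 8² + 8² − 2·8·8·cos(120°) = 192, so CM = 8·√3.
Step 2: By the inverse law of cosines on triangle GCM: cos(∠GCM) = (8² + (8·√3)² − 8²) / (2·8·8·√3) = 192/221.7 = 0.866, so ∠GCM = 30°.

Therefore, the measure of angle ∠GCM = 30°.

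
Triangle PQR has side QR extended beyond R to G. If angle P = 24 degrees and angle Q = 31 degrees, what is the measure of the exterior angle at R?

Exterior angle = 24 + 31 = 55 degrees (exterior angle theorem).

55 degrees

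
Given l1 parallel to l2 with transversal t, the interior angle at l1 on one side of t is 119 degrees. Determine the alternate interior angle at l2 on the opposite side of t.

Alternate interior angles are equal: 119 degrees.

119 degrees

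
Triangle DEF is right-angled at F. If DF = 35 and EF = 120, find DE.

DE = sqrt(35^2 + 120^2) = sqrt(15625) = 125

125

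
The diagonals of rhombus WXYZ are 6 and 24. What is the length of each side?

The diagonals of a rhombus bisect each other at right angles.
Half-diagonals: 6/2 = 3 and 24/2 = 12
side = sqrt(3^2 + 12^2)
side = sqrt(9 + 144)
side = sqrt(153) = 3*sqrt(17)

3*sqrt(17)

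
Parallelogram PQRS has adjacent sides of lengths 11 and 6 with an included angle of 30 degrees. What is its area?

Area = 11 * 6 * sin(30°) = 66 * 1/2 = 33

33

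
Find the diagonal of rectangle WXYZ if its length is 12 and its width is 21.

A rectangle's diagonal splits it into two right triangles, with the diagonal as the hypotenuse.
By the Pythagorean theorem, d^2 = 12^2 + 21^2 = 585.
Therefore d = sqrt(585) = 3*sqrt(65).

3*sqrt(65)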